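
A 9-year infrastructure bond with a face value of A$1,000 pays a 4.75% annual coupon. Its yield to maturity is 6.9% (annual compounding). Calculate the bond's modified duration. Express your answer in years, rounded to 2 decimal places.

6.92 years

Periodic yield y = 0.069. First find Macaulay duration:
  t   CF        PV=CF/(1+0.069)^t    t·PV
  1        47.50        44.4341        44.4341
  2        47.50        41.5660        83.1320
  3        47.50        38.8831       116.6492
  4        47.50        36.3733       145.4932
  5        47.50        34.0255       170.1277
  6        47.50        31.8293       190.9759
  7        47.50        29.7749       208.4240
  8        47.50        27.8530       222.8240
  9     1,047.50       574.5855     5,171.2698
  Σ                    859.3247     6,353.3299
P = 859.3247; Macaulay duration = 6,353.3299 / 859.3247 = 7.39340 years.
Modified duration = D_Mac / (1 + y) = 7.39340 / 1.069 = 6.91618 years.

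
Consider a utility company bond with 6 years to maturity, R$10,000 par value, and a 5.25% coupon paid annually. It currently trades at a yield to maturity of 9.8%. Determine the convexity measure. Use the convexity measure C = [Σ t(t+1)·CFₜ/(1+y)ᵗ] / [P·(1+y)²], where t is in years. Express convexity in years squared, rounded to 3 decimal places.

With y = 0.098:
  t   CF        PV=CF/(1+0.098)^t    t·PV        t(t+1)·PV
  1       525.00       478.1421       478.1421         956.2842
  2       525.00       435.4664       870.9327       2,612.7982
  3       525.00       396.5996     1,189.7988       4,759.1953
  4       525.00       361.2018     1,444.8073       7,224.0366
  5       525.00       328.9634     1,644.8171       9,868.9025
  6    10,525.00     6,006.3144    36,037.8866     252,265.2061
  Σ                  8,006.6877    41,666.3846     277,686.4229
P = 8,006.6877.
Convexity = Σ t(t+1)·PV / [P·(1+y)²] = 277,686.4229 / (8,006.6877 × 1.205604) = 28.76717.

28.767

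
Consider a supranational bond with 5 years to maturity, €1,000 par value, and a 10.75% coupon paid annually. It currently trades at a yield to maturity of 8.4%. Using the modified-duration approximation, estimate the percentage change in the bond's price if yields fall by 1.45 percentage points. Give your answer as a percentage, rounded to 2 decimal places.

Periodic yield y = 0.084. Modified duration first:
  t   CF        PV=CF/(1+0.084)^t    t·PV
  1       107.50        99.1697        99.1697
  2       107.50        91.4850       182.9700
  3       107.50        84.3958       253.1873
  4       107.50        77.8559       311.4235
  5     1,107.50       739.9414     3,699.7070
  Σ                  1,092.8478     4,546.4575
P = 1,092.8478; D_Mac = 4.16019 yrs; D_mod = 4.16019/(1+0.084) = 3.83782 yrs.
ΔP/P ≈ -D_mod · Δy = -3.83782 × (-0.0145) = +0.055648 = +5.5648%.

+5.56%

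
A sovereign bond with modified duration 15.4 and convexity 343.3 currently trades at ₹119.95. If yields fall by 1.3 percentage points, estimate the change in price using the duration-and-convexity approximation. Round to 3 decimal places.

Duration effect: -D_mod·Δy = -15.4 × (-0.013) = +0.200200
Convexity effect: ½·C·(Δy)² = 0.5 × 343.3 × (-0.013)² = +0.02900885
ΔP/P ≈ +0.200200 + 0.02900885 = +0.22920885
ΔP ≈ 119.95 × (+0.22920885) = +27.4936015575.

+₹27.494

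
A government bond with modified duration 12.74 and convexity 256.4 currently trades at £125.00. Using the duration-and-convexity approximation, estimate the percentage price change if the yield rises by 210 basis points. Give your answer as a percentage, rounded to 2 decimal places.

-21.10%

Duration effect: -D_mod·Δy = -12.74 × (+0.021) = -0.267540
Convexity effect: ½·C·(Δy)² = 0.5 × 256.4 × (0.021)² = +0.0565362
ΔP/P ≈ -0.267540 + 0.0565362 = -0.2110038
= -21.10038%.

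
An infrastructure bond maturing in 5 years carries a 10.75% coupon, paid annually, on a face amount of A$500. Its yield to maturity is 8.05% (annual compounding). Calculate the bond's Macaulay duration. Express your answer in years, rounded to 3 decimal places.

Periodic yield y = 0.0805. Discount each cash flow and weight by its year:
  t   CF        PV=CF/(1+0.0805)^t    t·PV
  1        53.75        49.7455        49.7455
  2        53.75        46.0393        92.0786
  3        53.75        42.6093       127.8278
  4        53.75        39.4348       157.7391
  5       553.75       376.0018     1,880.0088
  Σ                    553.8306     2,307.3999
Price P = Σ PV = 553.8306.
Macaulay duration = Σ(t·PV) / P = 2,307.3999 / 553.8306 = 4.16626 years.

4.166 years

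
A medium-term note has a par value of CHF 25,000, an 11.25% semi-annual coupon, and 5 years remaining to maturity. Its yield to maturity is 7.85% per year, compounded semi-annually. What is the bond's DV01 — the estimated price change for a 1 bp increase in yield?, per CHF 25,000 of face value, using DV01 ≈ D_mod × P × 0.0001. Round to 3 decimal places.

CHF 11.039

Periodic yield y = 0.03925.
  t   CF        PV=CF/(1+0.03925)^t    t·PV
  1     1,406.25     1,353.1393     1,353.1393
  2     1,406.25     1,302.0344     2,604.0689
  3     1,406.25     1,252.8597     3,758.5791
  4     1,406.25     1,205.5422     4,822.1686
  5     1,406.25     1,160.0117     5,800.0585
  6     1,406.25     1,116.2008     6,697.2049
  7     1,406.25     1,074.0446     7,518.3120
  8     1,406.25     1,033.4805     8,267.8437
  9     1,406.25       994.4484     8,950.0353
  10   26,406.25    17,968.2755   179,682.7554
  Σ                 28,460.0370   229,454.1656
P = 28,460.0370; D_Mac = 8.06233 half-year periods = 4.03116 yrs; D_mod = 3.87892 yrs.
DV01 ≈ 3.87892 × 28,460.0370 × 0.0001 = 11.039411.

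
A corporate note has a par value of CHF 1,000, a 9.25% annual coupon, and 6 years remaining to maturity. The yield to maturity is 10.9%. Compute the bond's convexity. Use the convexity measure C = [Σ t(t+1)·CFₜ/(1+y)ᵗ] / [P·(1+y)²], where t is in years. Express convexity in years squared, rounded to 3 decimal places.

With y = 0.109:
  t   CF        PV=CF/(1+0.109)^t    t·PV        t(t+1)·PV
  1        92.50        83.4085        83.4085         166.8170
  2        92.50        75.2105       150.4211         451.2632
  3        92.50        67.8183       203.4550         813.8200
  4        92.50        61.1527       244.6108       1,223.0538
  5        92.50        55.1422       275.7109       1,654.2657
  6     1,092.50       587.2624     3,523.5742      24,665.0193
  Σ                    929.9946     4,481.1804      28,974.2388
P = 929.9946.
Convexity = Σ t(t+1)·PV / [P·(1+y)²] = 28,974.2388 / (929.9946 × 1.229881) = 25.33194.

25.332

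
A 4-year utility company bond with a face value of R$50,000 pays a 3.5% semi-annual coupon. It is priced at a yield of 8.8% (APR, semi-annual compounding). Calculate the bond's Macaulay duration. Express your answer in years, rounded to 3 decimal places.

3.738 years

Periodic yield y = 0.044. Discount each cash flow and weight by its period:
  t   CF        PV=CF/(1+0.044)^t    t·PV
  1       875.00       838.1226       838.1226
  2       875.00       802.7994     1,605.5989
  3       875.00       768.9650     2,306.8949
  4       875.00       736.5565     2,946.2259
  5       875.00       705.5139     3,527.5694
  6       875.00       675.7796     4,054.6774
  7       875.00       647.2984     4,531.0891
  8    50,875.00    36,049.5986   288,396.7885
  Σ                 41,224.6339   308,206.9667
Price P = Σ PV = 41,224.6339.
Macaulay duration = Σ(t·PV) / P = 308,206.9667 / 41,224.6339 = 7.47628 half-year periods.
In years: 7.47628 / 2 = 3.73814 years.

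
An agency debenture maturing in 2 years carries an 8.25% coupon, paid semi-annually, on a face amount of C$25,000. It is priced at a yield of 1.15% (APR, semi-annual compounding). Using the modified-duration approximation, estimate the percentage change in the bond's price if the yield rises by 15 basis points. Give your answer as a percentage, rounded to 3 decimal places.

Periodic yield y = 0.00575. Modified duration first:
  t   CF        PV=CF/(1+0.00575)^t    t·PV
  1     1,031.25     1,025.3542     1,025.3542
  2     1,031.25     1,019.4921     2,038.9843
  3     1,031.25     1,013.6636     3,040.9907
  4    26,031.25    25,441.0398   101,764.1594
  Σ                 28,499.5498   107,869.4886
P = 28,499.5498; D_Mac = 3.78495 half-year periods = 1.89248 yrs; D_mod = 1.89248/(1+0.00575) = 1.88166 yrs.
ΔP/P ≈ -D_mod · Δy = -1.88166 × (+0.0015) = -0.002822 = -0.2822%.

-0.282%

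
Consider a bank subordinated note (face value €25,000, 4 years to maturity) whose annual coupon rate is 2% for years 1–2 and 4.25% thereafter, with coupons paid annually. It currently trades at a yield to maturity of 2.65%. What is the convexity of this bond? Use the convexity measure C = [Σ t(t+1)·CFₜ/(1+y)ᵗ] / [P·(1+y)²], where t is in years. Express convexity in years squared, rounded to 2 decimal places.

18.11

With y = 0.0265:
  t   CF        PV=CF/(1+0.0265)^t    t·PV        t(t+1)·PV
  1       500.00       487.0921       487.0921         974.1841
  2       500.00       474.5174       949.0347       2,847.1041
  3     1,062.50       982.3179     2,946.9538      11,787.8153
  4    26,062.50    23,473.6301    93,894.5206     469,472.6029
  Σ                 25,417.5575    98,277.6012     485,081.7065
P = 25,417.5575.
Convexity = Σ t(t+1)·PV / [P·(1+y)²] = 485,081.7065 / (25,417.5575 × 1.053702) = 18.11187.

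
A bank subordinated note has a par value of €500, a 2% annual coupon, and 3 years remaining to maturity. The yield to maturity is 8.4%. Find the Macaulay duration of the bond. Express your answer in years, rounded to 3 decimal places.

2.936 years

Periodic yield y = 0.084. Discount each cash flow and weight by its year:
  t   CF        PV=CF/(1+0.084)^t    t·PV
  1        10.00         9.2251         9.2251
  2        10.00         8.5102        17.0205
  3       510.00       400.3892     1,201.1675
  Σ                    418.1245     1,227.4131
Price P = Σ PV = 418.1245.
Macaulay duration = Σ(t·PV) / P = 1,227.4131 / 418.1245 = 2.93552 years.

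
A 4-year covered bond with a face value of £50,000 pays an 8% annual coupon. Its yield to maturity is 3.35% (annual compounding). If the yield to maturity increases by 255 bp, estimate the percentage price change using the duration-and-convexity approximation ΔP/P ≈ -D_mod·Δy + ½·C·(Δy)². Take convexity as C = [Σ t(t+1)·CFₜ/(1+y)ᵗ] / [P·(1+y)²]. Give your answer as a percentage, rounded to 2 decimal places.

With y = 0.0335:
  t   CF        PV=CF/(1+0.0335)^t    t·PV        t(t+1)·PV
  1     4,000.00     3,870.3435     3,870.3435       7,740.6870
  2     4,000.00     3,744.8897     7,489.7794      22,469.3381
  3     4,000.00     3,623.5024    10,870.5071      43,482.0283
  4    54,000.00    47,331.6709   189,326.6835     946,633.4175
  Σ                 58,570.4064   211,557.3135   1,020,325.4710
P = 58,570.4064; D_Mac = 3.61202 yrs; D_mod = 3.49494 yrs; C = 16.30946.
Duration effect: -3.49494 × (+0.0255) = -0.089121
Convexity effect: 0.5 × 16.30946 × (0.0255)² = +0.0053026
ΔP/P ≈ -0.089121 + 0.0053026 = -0.083818 = -8.3818%.

-8.38%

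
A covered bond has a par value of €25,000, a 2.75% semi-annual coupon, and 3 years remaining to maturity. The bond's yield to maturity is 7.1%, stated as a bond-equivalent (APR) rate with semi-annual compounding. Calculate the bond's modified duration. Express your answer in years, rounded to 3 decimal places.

Periodic yield y = 0.0355. First find Macaulay duration:
  t   CF        PV=CF/(1+0.0355)^t    t·PV
  1       343.75       331.9652       331.9652
  2       343.75       320.5845       641.1690
  3       343.75       309.5939       928.7817
  4       343.75       298.9801     1,195.9204
  5       343.75       288.7302     1,443.6509
  6    25,343.75    20,557.4980   123,344.9880
  Σ                 22,107.3519   127,886.4752
P = 22,107.3519; Macaulay duration = 127,886.4752 / 22,107.3519 = 5.78479 half-year periods = 2.89240 years.
Modified duration = D_Mac / (1 + y) = 2.89240 / 1.0355 = 2.79324 years.

2.793 years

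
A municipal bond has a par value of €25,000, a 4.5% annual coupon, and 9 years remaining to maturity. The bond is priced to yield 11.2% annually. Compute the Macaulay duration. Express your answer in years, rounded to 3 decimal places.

7.162 years

Periodic yield y = 0.112. Discount each cash flow and weight by its year:
  t   CF        PV=CF/(1+0.112)^t    t·PV
  1     1,125.00     1,011.6906     1,011.6906
  2     1,125.00       909.7937     1,819.5875
  3     1,125.00       818.1598     2,454.4795
  4     1,125.00       735.7553     2,943.0210
  5     1,125.00       661.6504     3,308.2521
  6     1,125.00       595.0094     3,570.0562
  7     1,125.00       535.0804     3,745.5625
  8     1,125.00       481.1874     3,849.4990
  9    26,125.00    10,048.7771    90,438.9941
  Σ                 15,797.1041   113,141.1426
Price P = Σ PV = 15,797.1041.
Macaulay duration = Σ(t·PV) / P = 113,141.1426 / 15,797.1041 = 7.16214 years.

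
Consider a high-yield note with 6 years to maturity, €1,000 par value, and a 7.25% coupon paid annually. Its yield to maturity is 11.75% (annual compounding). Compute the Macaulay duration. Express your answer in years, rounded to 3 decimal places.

4.959 years

Periodic yield y = 0.1175. Discount each cash flow and weight by its year:
  t   CF        PV=CF/(1+0.1175)^t    t·PV
  1        72.50        64.8770        64.8770
  2        72.50        58.0554       116.1109
  3        72.50        51.9512       155.8535
  4        72.50        46.4888       185.9550
  5        72.50        41.6007       208.0034
  6     1,072.50       550.6962     3,304.1774
  Σ                    813.6692     4,034.9772
Price P = Σ PV = 813.6692.
Macaulay duration = Σ(t·PV) / P = 4,034.9772 / 813.6692 = 4.95899 years.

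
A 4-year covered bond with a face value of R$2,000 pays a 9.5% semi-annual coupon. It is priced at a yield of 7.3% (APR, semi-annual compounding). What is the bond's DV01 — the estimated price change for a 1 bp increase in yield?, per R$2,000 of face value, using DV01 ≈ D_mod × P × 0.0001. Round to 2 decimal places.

R$0.71

Periodic yield y = 0.0365.
  t   CF        PV=CF/(1+0.0365)^t    t·PV
  1        95.00        91.6546        91.6546
  2        95.00        88.4270       176.8540
  3        95.00        85.3131       255.9393
  4        95.00        82.3088       329.2353
  5        95.00        79.4103       397.0517
  6        95.00        76.6139       459.6836
  7        95.00        73.9160       517.4120
  8     2,095.00     1,572.6409    12,581.1275
  Σ                  2,150.2848    14,808.9580
P = 2,150.2848; D_Mac = 6.88698 half-year periods = 3.44349 yrs; D_mod = 3.32223 yrs.
DV01 ≈ 3.32223 × 2,150.2848 × 0.0001 = 0.714373.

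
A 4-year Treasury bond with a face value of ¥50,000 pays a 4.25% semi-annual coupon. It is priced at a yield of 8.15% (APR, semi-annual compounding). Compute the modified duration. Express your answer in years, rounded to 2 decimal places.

3.55 years

Periodic yield y = 0.04075. First find Macaulay duration:
  t   CF        PV=CF/(1+0.04075)^t    t·PV
  1     1,062.50     1,020.8984     1,020.8984
  2     1,062.50       980.9257     1,961.8513
  3     1,062.50       942.5181     2,827.5542
  4     1,062.50       905.6143     3,622.4571
  5     1,062.50       870.1554     4,350.7772
  6     1,062.50       836.0850     5,016.5099
  7     1,062.50       803.3485     5,623.4397
  8    51,062.50    37,096.3104   296,770.4836
  Σ                 43,455.8558   321,193.9714
P = 43,455.8558; Macaulay duration = 321,193.9714 / 43,455.8558 = 7.39127 half-year periods = 3.69564 years.
Modified duration = D_Mac / (1 + y) = 3.69564 / 1.04075 = 3.55093 years.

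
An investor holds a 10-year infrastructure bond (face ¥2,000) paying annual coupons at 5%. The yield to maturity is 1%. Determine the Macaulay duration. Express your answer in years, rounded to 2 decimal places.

Periodic yield y = 0.01. Discount each cash flow and weight by its year:
  t   CF        PV=CF/(1+0.01)^t    t·PV
  1       100.00        99.0099        99.0099
  2       100.00        98.0296       196.0592
  3       100.00        97.0590       291.1770
  4       100.00        96.0980       384.3921
  5       100.00        95.1466       475.7328
  6       100.00        94.2045       565.2271
  7       100.00        93.2718       652.9026
  8       100.00        92.3483       738.7866
  9       100.00        91.4340       822.9058
  10    2,100.00     1,901.1026    19,011.0260
  Σ                  2,757.7044    23,237.2194
Price P = Σ PV = 2,757.7044.
Macaulay duration = Σ(t·PV) / P = 23,237.2194 / 2,757.7044 = 8.42629 years.

8.43 years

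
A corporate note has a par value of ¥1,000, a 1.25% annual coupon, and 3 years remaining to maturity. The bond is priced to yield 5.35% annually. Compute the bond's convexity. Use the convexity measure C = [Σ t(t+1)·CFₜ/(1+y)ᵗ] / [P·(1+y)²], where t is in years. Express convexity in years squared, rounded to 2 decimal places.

With y = 0.0535:
  t   CF        PV=CF/(1+0.0535)^t    t·PV        t(t+1)·PV
  1        12.50        11.8652        11.8652          23.7304
  2        12.50        11.2627        22.5253          67.5760
  3     1,012.50       865.9472     2,597.8416      10,391.3664
  Σ                    889.0751     2,632.2321      10,482.6728
P = 889.0751.
Convexity = Σ t(t+1)·PV / [P·(1+y)²] = 10,482.6728 / (889.0751 × 1.109862) = 10.62342.

10.62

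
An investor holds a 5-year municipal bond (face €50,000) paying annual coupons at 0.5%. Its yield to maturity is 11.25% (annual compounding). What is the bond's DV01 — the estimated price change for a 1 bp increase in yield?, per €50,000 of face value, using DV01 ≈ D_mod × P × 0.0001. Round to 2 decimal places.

€13.42

Periodic yield y = 0.1125.
  t   CF        PV=CF/(1+0.1125)^t    t·PV
  1       250.00       224.7191       224.7191
  2       250.00       201.9947       403.9894
  3       250.00       181.5683       544.7048
  4       250.00       163.2074       652.8297
  5    50,250.00    29,487.3652   147,436.8258
  Σ                 30,258.8546   149,263.0688
P = 30,258.8546; D_Mac = 4.93287 yrs; D_mod = 4.43404 yrs.
DV01 ≈ 4.43404 × 30,258.8546 × 0.0001 = 13.416905.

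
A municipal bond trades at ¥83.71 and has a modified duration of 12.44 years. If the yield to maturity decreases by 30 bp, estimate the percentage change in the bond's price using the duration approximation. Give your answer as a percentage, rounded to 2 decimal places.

Duration approximation: ΔP/P ≈ -D_mod · Δy = -12.44 × (-0.003) = +0.037320.
As a percentage: +3.7320%.

+3.73%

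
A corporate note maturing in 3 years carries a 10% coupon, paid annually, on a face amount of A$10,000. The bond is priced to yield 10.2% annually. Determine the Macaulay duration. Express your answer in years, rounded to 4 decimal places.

2.7349 years

Periodic yield y = 0.102. Discount each cash flow and weight by its year:
  t   CF        PV=CF/(1+0.102)^t    t·PV
  1     1,000.00       907.4410       907.4410
  2     1,000.00       823.4492     1,646.8984
  3    11,000.00     8,219.5473    24,658.6420
  Σ                  9,950.4376    27,212.9815
Price P = Σ PV = 9,950.4376.
Macaulay duration = Σ(t·PV) / P = 27,212.9815 / 9,950.4376 = 2.73485 years.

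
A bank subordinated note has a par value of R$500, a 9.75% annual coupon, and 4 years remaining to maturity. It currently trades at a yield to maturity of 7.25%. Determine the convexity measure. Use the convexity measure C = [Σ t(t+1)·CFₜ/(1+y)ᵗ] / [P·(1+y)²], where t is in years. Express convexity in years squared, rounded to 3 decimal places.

14.617

With y = 0.0725:
  t   CF        PV=CF/(1+0.0725)^t    t·PV        t(t+1)·PV
  1        48.75        45.4545        45.4545          90.9091
  2        48.75        42.3819        84.7637         254.2912
  3        48.75        39.5169       118.5507         474.2026
  4       548.75       414.7490     1,658.9959       8,294.9797
  Σ                    542.1023     1,907.7649       9,114.3826
P = 542.1023.
Convexity = Σ t(t+1)·PV / [P·(1+y)²] = 9,114.3826 / (542.1023 × 1.150256) = 14.61677.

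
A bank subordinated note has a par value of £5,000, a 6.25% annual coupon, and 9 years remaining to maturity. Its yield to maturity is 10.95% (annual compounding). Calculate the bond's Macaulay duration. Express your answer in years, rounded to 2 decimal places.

6.80 years

Periodic yield y = 0.1095. Discount each cash flow and weight by its year:
  t   CF        PV=CF/(1+0.1095)^t    t·PV
  1       312.50       281.6584       281.6584
  2       312.50       253.8607       507.7213
  3       312.50       228.8064       686.4191
  4       312.50       206.2248       824.8990
  5       312.50       185.8718       929.3590
  6       312.50       167.5275     1,005.1652
  7       312.50       150.9937     1,056.9560
  8       312.50       136.0917     1,088.7334
  9     5,312.50     2,085.2263    18,767.0363
  Σ                  3,696.2612    25,147.9477
Price P = Σ PV = 3,696.2612.
Macaulay duration = Σ(t·PV) / P = 25,147.9477 / 3,696.2612 = 6.80362 years.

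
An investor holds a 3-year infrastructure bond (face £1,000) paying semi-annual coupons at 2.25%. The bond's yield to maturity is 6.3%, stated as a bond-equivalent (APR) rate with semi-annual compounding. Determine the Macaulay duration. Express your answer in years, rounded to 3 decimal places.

2.912 years

Periodic yield y = 0.0315. Discount each cash flow and weight by its period:
  t   CF        PV=CF/(1+0.0315)^t    t·PV
  1        11.25        10.9064        10.9064
  2        11.25        10.5734        21.1468
  3        11.25        10.2505        30.7515
  4        11.25         9.9375        39.7499
  5        11.25         9.6340        48.1700
  6     1,011.25       839.5434     5,037.2603
  Σ                    890.8452     5,187.9848
Price P = Σ PV = 890.8452.
Macaulay duration = Σ(t·PV) / P = 5,187.9848 / 890.8452 = 5.82367 half-year periods.
In years: 5.82367 / 2 = 2.91183 years.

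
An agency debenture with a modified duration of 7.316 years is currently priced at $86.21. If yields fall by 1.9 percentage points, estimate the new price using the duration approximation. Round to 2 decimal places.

Duration approximation: ΔP/P ≈ -D_mod · Δy = -7.316 × (-0.019) = +0.139004.
New price ≈ 86.21 × (1 + 0.139004) = 98.19353484.

$98.19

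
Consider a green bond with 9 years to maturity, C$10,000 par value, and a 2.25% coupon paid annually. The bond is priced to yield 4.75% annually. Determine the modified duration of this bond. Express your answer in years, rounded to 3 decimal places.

7.781 years

Periodic yield y = 0.0475. First find Macaulay duration:
  t   CF        PV=CF/(1+0.0475)^t    t·PV
  1       225.00       214.7971       214.7971
  2       225.00       205.0569       410.1139
  3       225.00       195.7584       587.2752
  4       225.00       186.8815       747.5261
  5       225.00       178.4072       892.0360
  6       225.00       170.3171     1,021.9028
  7       225.00       162.5939     1,138.1574
  8       225.00       155.2209     1,241.7674
  9    10,225.00     6,734.0608    60,606.5470
  Σ                  8,203.0940    66,860.1229
P = 8,203.0940; Macaulay duration = 66,860.1229 / 8,203.0940 = 8.15060 years.
Modified duration = D_Mac / (1 + y) = 8.15060 / 1.0475 = 7.78100 years.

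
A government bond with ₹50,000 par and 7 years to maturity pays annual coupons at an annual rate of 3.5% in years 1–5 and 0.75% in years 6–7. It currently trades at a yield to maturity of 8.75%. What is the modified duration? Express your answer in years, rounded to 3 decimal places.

Periodic yield y = 0.0875. First find Macaulay duration:
  t   CF        PV=CF/(1+0.0875)^t    t·PV
  1     1,750.00     1,609.1954     1,609.1954
  2     1,750.00     1,479.7199     2,959.4398
  3     1,750.00     1,360.6620     4,081.9860
  4     1,750.00     1,251.1834     5,004.7337
  5     1,750.00     1,150.5135     5,752.5675
  6       375.00       226.7022     1,360.2130
  7    50,375.00    28,003.3636   196,023.5454
  Σ                 35,081.3400   216,791.6808
P = 35,081.3400; Macaulay duration = 216,791.6808 / 35,081.3400 = 6.17969 years.
Modified duration = D_Mac / (1 + y) = 6.17969 / 1.0875 = 5.68247 years.

5.682 years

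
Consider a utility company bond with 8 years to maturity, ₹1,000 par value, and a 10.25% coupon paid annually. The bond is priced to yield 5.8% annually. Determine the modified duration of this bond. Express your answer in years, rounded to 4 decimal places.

5.7615 years

Periodic yield y = 0.058. First find Macaulay duration:
  t   CF        PV=CF/(1+0.058)^t    t·PV
  1       102.50        96.8809        96.8809
  2       102.50        91.5699       183.1397
  3       102.50        86.5500       259.6499
  4       102.50        81.8053       327.2210
  5       102.50        77.3207       386.6033
  6       102.50        73.0819       438.4914
  7       102.50        69.0755       483.5287
  8     1,102.50       702.2524     5,618.0195
  Σ                  1,278.5365     7,793.5344
P = 1,278.5365; Macaulay duration = 7,793.5344 / 1,278.5365 = 6.09567 years.
Modified duration = D_Mac / (1 + y) = 6.09567 / 1.058 = 5.76150 years.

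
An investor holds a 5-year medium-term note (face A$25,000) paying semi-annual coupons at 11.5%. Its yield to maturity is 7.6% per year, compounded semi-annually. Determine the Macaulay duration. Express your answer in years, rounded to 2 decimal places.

4.02 years

Periodic yield y = 0.038. Discount each cash flow and weight by its period:
  t   CF        PV=CF/(1+0.038)^t    t·PV
  1     1,437.50     1,384.8748     1,384.8748
  2     1,437.50     1,334.1761     2,668.3521
  3     1,437.50     1,285.3334     3,856.0002
  4     1,437.50     1,238.2788     4,953.1152
  5     1,437.50     1,192.9468     5,964.7341
  6     1,437.50     1,149.2744     6,895.6464
  7     1,437.50     1,107.2008     7,750.4054
  8     1,437.50     1,066.6674     8,533.3393
  9     1,437.50     1,027.6179     9,248.5613
  10   26,437.50    18,207.3546   182,073.5456
  Σ                 28,993.7249   233,328.5744
Price P = Σ PV = 28,993.7249.
Macaulay duration = Σ(t·PV) / P = 233,328.5744 / 28,993.7249 = 8.04755 half-year periods.
In years: 8.04755 / 2 = 4.02378 years.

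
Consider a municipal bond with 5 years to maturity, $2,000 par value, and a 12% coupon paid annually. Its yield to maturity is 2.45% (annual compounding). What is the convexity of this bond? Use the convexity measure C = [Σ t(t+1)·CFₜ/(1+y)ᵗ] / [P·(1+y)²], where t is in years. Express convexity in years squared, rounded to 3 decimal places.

22.565

With y = 0.0245:
  t   CF        PV=CF/(1+0.0245)^t    t·PV        t(t+1)·PV
  1       240.00       234.2606       234.2606         468.5212
  2       240.00       228.6585       457.3170       1,371.9509
  3       240.00       223.1903       669.5710       2,678.2838
  4       240.00       217.8529       871.4117       4,357.0585
  5     2,240.00     1,984.6695     9,923.3477      59,540.0862
  Σ                  2,888.6319    12,155.9079      68,415.9006
P = 2,888.6319.
Convexity = Σ t(t+1)·PV / [P·(1+y)²] = 68,415.9006 / (2,888.6319 × 1.049600) = 22.56529.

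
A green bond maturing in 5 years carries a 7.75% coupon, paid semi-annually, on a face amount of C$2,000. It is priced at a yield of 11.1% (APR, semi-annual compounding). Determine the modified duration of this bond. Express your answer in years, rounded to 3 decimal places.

Periodic yield y = 0.0555. First find Macaulay duration:
  t   CF        PV=CF/(1+0.0555)^t    t·PV
  1        77.50        73.4249        73.4249
  2        77.50        69.5641       139.1282
  3        77.50        65.9063       197.7189
  4        77.50        62.4408       249.7634
  5        77.50        59.1576       295.7880
  6        77.50        56.0470       336.2819
  7        77.50        53.0999       371.6996
  8        77.50        50.3079       402.4628
  9        77.50        47.6626       428.9632
  10    2,077.50     1,210.4829    12,104.8289
  Σ                  1,748.0940    14,600.0599
P = 1,748.0940; Macaulay duration = 14,600.0599 / 1,748.0940 = 8.35199 half-year periods = 4.17599 years.
Modified duration = D_Mac / (1 + y) = 4.17599 / 1.0555 = 3.95641 years.

3.956 years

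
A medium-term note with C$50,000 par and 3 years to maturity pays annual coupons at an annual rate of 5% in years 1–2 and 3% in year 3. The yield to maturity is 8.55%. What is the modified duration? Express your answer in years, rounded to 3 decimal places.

Periodic yield y = 0.0855. First find Macaulay duration:
  t   CF        PV=CF/(1+0.0855)^t    t·PV
  1     2,500.00     2,303.0861     2,303.0861
  2     2,500.00     2,121.6823     4,243.3646
  3    51,500.00    40,264.0768   120,792.2304
  Σ                 44,688.8452   127,338.6811
P = 44,688.8452; Macaulay duration = 127,338.6811 / 44,688.8452 = 2.84945 years.
Modified duration = D_Mac / (1 + y) = 2.84945 / 1.0855 = 2.62501 years.

2.625 years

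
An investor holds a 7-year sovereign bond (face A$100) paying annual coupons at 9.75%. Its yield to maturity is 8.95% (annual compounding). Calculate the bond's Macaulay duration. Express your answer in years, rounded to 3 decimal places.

Periodic yield y = 0.0895. Discount each cash flow and weight by its year:
  t   CF        PV=CF/(1+0.0895)^t    t·PV
  1         9.75         8.9491         8.9491
  2         9.75         8.2139        16.4278
  3         9.75         7.5392        22.6175
  4         9.75         6.9198        27.6793
  5         9.75         6.3514        31.7569
  6         9.75         5.8296        34.9778
  7       109.75        60.2301       421.6110
  Σ                    104.0331       564.0194
Price P = Σ PV = 104.0331.
Macaulay duration = Σ(t·PV) / P = 564.0194 / 104.0331 = 5.42154 years.

5.422 years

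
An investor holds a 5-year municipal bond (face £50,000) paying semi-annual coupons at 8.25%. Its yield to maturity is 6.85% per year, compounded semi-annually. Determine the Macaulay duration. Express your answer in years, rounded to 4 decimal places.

4.2229 years

Periodic yield y = 0.03425. Discount each cash flow and weight by its period:
  t   CF        PV=CF/(1+0.03425)^t    t·PV
  1     2,062.50     1,994.1987     1,994.1987
  2     2,062.50     1,928.1592     3,856.3185
  3     2,062.50     1,864.3067     5,592.9202
  4     2,062.50     1,802.5688     7,210.2750
  5     2,062.50     1,742.8753     8,714.3764
  6     2,062.50     1,685.1586    10,110.9516
  7     2,062.50     1,629.3532    11,405.4727
  8     2,062.50     1,575.3959    12,603.1675
  9     2,062.50     1,523.2255    13,709.0292
  10   52,062.50    37,176.6047   371,766.0466
  Σ                 52,921.8466   446,962.7563
Price P = Σ PV = 52,921.8466.
Macaulay duration = Σ(t·PV) / P = 446,962.7563 / 52,921.8466 = 8.44571 half-year periods.
In years: 8.44571 / 2 = 4.22286 years.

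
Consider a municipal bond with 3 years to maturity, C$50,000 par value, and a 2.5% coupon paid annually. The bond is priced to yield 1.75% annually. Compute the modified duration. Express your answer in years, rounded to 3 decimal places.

2.878 years

Periodic yield y = 0.0175. First find Macaulay duration:
  t   CF        PV=CF/(1+0.0175)^t    t·PV
  1     1,250.00     1,228.5012     1,228.5012
  2     1,250.00     1,207.3722     2,414.7444
  3    51,250.00    48,650.8706   145,952.6117
  Σ                 51,086.7440   149,595.8574
P = 51,086.7440; Macaulay duration = 149,595.8574 / 51,086.7440 = 2.92827 years.
Modified duration = D_Mac / (1 + y) = 2.92827 / 1.0175 = 2.87791 years.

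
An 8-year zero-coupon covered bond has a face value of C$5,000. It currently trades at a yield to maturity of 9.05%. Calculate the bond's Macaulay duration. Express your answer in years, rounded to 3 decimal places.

8.000 years

A zero-coupon bond has a single cash flow at maturity, so its Macaulay duration equals its maturity: 8 years.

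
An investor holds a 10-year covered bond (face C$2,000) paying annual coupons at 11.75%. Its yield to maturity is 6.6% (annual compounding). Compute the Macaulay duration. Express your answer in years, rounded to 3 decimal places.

6.914 years

Periodic yield y = 0.066. Discount each cash flow and weight by its year:
  t   CF        PV=CF/(1+0.066)^t    t·PV
  1       235.00       220.4503       220.4503
  2       235.00       206.8014       413.6028
  3       235.00       193.9976       581.9927
  4       235.00       181.9864       727.9458
  5       235.00       170.7190       853.5950
  6       235.00       160.1491       960.8949
  7       235.00       150.2337     1,051.6361
  8       235.00       140.9322     1,127.4576
  9       235.00       132.2066     1,189.8591
  10    2,235.00     1,179.5205    11,795.2047
  Σ                  2,736.9968    18,922.6387
Price P = Σ PV = 2,736.9968.
Macaulay duration = Σ(t·PV) / P = 18,922.6387 / 2,736.9968 = 6.91365 years.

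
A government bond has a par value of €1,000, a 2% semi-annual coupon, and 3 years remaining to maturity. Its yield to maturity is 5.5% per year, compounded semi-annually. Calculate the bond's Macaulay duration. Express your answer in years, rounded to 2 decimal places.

Periodic yield y = 0.0275. Discount each cash flow and weight by its period:
  t   CF        PV=CF/(1+0.0275)^t    t·PV
  1        10.00         9.7324         9.7324
  2        10.00         9.4719        18.9438
  3        10.00         9.2184        27.6551
  4        10.00         8.9717        35.8866
  5        10.00         8.7315        43.6577
  6     1,010.00       858.2828     5,149.6966
  Σ                    904.4086     5,285.5722
Price P = Σ PV = 904.4086.
Macaulay duration = Σ(t·PV) / P = 5,285.5722 / 904.4086 = 5.84423 half-year periods.
In years: 5.84423 / 2 = 2.92212 years.

2.92 years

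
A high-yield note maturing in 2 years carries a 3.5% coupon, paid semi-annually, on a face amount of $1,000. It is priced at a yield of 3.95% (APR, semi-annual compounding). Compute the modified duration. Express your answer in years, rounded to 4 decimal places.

1.9110 years

Periodic yield y = 0.01975. First find Macaulay duration:
  t   CF        PV=CF/(1+0.01975)^t    t·PV
  1        17.50        17.1611        17.1611
  2        17.50        16.8287        33.6574
  3        17.50        16.5028        49.5083
  4     1,017.50       940.9349     3,763.7395
  Σ                    991.4274     3,864.0663
P = 991.4274; Macaulay duration = 3,864.0663 / 991.4274 = 3.89748 half-year periods = 1.94874 years.
Modified duration = D_Mac / (1 + y) = 1.94874 / 1.01975 = 1.91100 years.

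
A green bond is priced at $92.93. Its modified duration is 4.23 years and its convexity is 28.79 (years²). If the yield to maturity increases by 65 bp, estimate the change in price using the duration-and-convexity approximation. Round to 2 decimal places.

Duration effect: -D_mod·Δy = -4.23 × (+0.0065) = -0.027495
Convexity effect: ½·C·(Δy)² = 0.5 × 28.79 × (0.0065)² = +0.00060818875
ΔP/P ≈ -0.027495 + 0.00060818875 = -0.02688681125
ΔP ≈ 92.93 × (-0.02688681125) = -2.4985913694625.

-$2.50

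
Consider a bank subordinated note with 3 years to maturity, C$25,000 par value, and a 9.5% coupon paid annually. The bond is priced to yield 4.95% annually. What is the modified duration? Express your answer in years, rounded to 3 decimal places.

2.632 years

Periodic yield y = 0.0495. First find Macaulay duration:
  t   CF        PV=CF/(1+0.0495)^t    t·PV
  1     2,375.00     2,262.9824     2,262.9824
  2     2,375.00     2,156.2481     4,312.4962
  3    27,375.00    23,681.3687    71,044.1060
  Σ                 28,100.5991    77,619.5846
P = 28,100.5991; Macaulay duration = 77,619.5846 / 28,100.5991 = 2.76220 years.
Modified duration = D_Mac / (1 + y) = 2.76220 / 1.0495 = 2.63192 years.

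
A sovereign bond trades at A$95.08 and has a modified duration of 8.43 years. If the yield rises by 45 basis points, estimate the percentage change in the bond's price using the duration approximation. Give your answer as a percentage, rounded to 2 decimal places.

-3.79%

Duration approximation: ΔP/P ≈ -D_mod · Δy = -8.43 × (+0.0045) = -0.037935.
As a percentage: -3.7935%.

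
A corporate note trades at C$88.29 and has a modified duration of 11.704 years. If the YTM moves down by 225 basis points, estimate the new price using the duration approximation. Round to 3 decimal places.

C$111.540

Duration approximation: ΔP/P ≈ -D_mod · Δy = -11.704 × (-0.0225) = +0.263340.
New price ≈ 88.29 × (1 + 0.263340) = 111.5402886.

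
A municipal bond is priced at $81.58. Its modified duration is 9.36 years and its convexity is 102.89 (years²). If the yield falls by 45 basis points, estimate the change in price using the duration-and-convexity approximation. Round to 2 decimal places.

+$3.52

Duration effect: -D_mod·Δy = -9.36 × (-0.0045) = +0.042120
Convexity effect: ½·C·(Δy)² = 0.5 × 102.89 × (-0.0045)² = +0.00104176125
ΔP/P ≈ +0.042120 + 0.00104176125 = +0.04316176125
ΔP ≈ 81.58 × (+0.04316176125) = +3.521136482775.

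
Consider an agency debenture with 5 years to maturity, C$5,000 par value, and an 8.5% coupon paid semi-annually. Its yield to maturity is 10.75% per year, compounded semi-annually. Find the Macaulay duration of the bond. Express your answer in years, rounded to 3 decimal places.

Periodic yield y = 0.05375. Discount each cash flow and weight by its period:
  t   CF        PV=CF/(1+0.05375)^t    t·PV
  1       212.50       201.6607       201.6607
  2       212.50       191.3744       382.7487
  3       212.50       181.6127       544.8380
  4       212.50       172.3489       689.3957
  5       212.50       163.5577       817.7885
  6       212.50       155.2149       931.2894
  7       212.50       147.2977     1,031.0836
  8       212.50       139.7842     1,118.2740
  9       212.50       132.6541     1,193.8868
  10    5,212.50     3,087.9495    30,879.4952
  Σ                  4,573.4548    37,790.4606
Price P = Σ PV = 4,573.4548.
Macaulay duration = Σ(t·PV) / P = 37,790.4606 / 4,573.4548 = 8.26300 half-year periods.
In years: 8.26300 / 2 = 4.13150 years.

4.132 years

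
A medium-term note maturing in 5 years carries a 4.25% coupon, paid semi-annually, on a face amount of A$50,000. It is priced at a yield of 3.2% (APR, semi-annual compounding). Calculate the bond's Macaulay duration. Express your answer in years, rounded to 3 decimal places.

4.569 years

Periodic yield y = 0.016. Discount each cash flow and weight by its period:
  t   CF        PV=CF/(1+0.016)^t    t·PV
  1     1,062.50     1,045.7677     1,045.7677
  2     1,062.50     1,029.2989     2,058.5979
  3     1,062.50     1,013.0895     3,039.2685
  4     1,062.50       997.1353     3,988.5413
  5     1,062.50       981.4324     4,907.1621
  6     1,062.50       965.9768     5,795.8607
  7     1,062.50       950.7646     6,655.3519
  8     1,062.50       935.7919     7,486.3351
  9     1,062.50       921.0550     8,289.4951
  10   51,062.50    43,567.7362   435,677.3620
  Σ                 52,408.0483   478,943.7423
Price P = Σ PV = 52,408.0483.
Macaulay duration = Σ(t·PV) / P = 478,943.7423 / 52,408.0483 = 9.13874 half-year periods.
In years: 9.13874 / 2 = 4.56937 years.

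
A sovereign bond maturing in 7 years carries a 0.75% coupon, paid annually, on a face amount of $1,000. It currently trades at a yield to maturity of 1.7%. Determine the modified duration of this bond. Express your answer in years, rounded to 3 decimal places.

Periodic yield y = 0.017. First find Macaulay duration:
  t   CF        PV=CF/(1+0.017)^t    t·PV
  1         7.50         7.3746         7.3746
  2         7.50         7.2514        14.5027
  3         7.50         7.1301        21.3904
  4         7.50         7.0110        28.0438
  5         7.50         6.8938        34.4688
  6         7.50         6.7785        40.6712
  7     1,007.50       895.3614     6,267.5300
  Σ                    937.8008     6,413.9817
P = 937.8008; Macaulay duration = 6,413.9817 / 937.8008 = 6.83939 years.
Modified duration = D_Mac / (1 + y) = 6.83939 / 1.017 = 6.72506 years.

6.725 years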